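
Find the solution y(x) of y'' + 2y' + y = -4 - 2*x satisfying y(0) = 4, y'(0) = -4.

y = -2*x + 4*exp(-x) + 2*x*exp(-x)

Characteristic equation r² + 2r + 1 = 0 has discriminant (2)² - 4·(1) = 0, so r = -1 is a repeated root.
Hence y_h = (C1 + C2*x)*exp(-x).
For the particular solution try y_p = A0 + A1*x. Substituting and matching coefficients of each power of x gives A0 = 0, A1 = -2, so y_p = -2*x.
General solution: y = -2*x + C1*exp(-x) + C2*x*exp(-x).
Apply the initial conditions: y(0) = C1 = 4 and y'(0) = -2 + C2 - C1 = -4. Solving gives C1 = 4, C2 = 2.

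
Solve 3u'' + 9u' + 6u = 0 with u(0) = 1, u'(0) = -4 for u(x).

Divide through by 3: u'' + 3u' + 2u = 0.
Characteristic equation r² + 3r + 2 = 0 factors as (r + 2)(r + 1) = 0, so r = -2, -1.
Hence u_h = C1*exp(-2*x) + C2*exp(-x).
Apply the initial conditions: u(0) = C1 + C2 = 1 and u'(0) = -C2 - 2*C1 = -4. Solving gives C1 = 3, C2 = -2.

u = -2*exp(-x) + 3*exp(-2*x)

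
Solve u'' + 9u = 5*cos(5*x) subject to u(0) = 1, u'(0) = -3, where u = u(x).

u = -sin(3*x) - 5*cos(5*x)/16 + 21*cos(3*x)/16

Characteristic equation r² + 9 = 0 has discriminant (0)² - 4·(9) = -36 < 0, so r = ± 3i.
Hence u_h = C1*cos(3*x) + C2*sin(3*x).
Try u_p = A*cos(5*x) + B*sin(5*x). Substituting and equating the coefficients of cos(5x) and sin(5x) gives A = -5/16, B = 0, so u_p = -5*cos(5*x)/16.
General solution: u = -5*cos(5*x)/16 + C1*cos(3*x) + C2*sin(3*x).
Apply the initial conditions: u(0) = -5/16 + C1 = 1 and u'(0) = 3*C2 = -3. Solving gives C1 = 21/16, C2 = -1.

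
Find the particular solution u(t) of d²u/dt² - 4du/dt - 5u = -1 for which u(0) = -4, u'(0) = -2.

Characteristic equation r² - 4r - 5 = 0 factors as (r - 5)(r + 1) = 0, so r = 5, -1.
Hence u_h = C1*exp(5*t) + C2*exp(-t).
For the particular solution try u_p = A0. Substituting and matching coefficients of each power of t gives A0 = 1/5, so u_p = 1/5.
General solution: u = 1/5 + C1*exp(5*t) + C2*exp(-t).
Apply the initial conditions: u(0) = 1/5 + C1 + C2 = -4 and u'(0) = -C2 + 5*C1 = -2. Solving gives C1 = -31/30, C2 = -19/6.

u = 1/5 - 31*exp(5*t)/30 - 19*exp(-t)/6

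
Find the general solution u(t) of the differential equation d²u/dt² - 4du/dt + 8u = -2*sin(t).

u = -14*sin(t)/65 - 8*cos(t)/65 + C1*cos(2*t)*exp(2*t) + C2*exp(2*t)*sin(2*t)

Characteristic equation r² - 4r + 8 = 0 has discriminant (-4)² - 4·(8) = -16 < 0, so r = 2 ± 2i.
Hence u_h = C1*cos(2*t)*exp(2*t) + C2*exp(2*t)*sin(2*t).
Try u_p = A*cos(t) + B*sin(t). Substituting and equating the coefficients of cos(t) and sin(t) gives A = -8/65, B = -14/65, so u_p = -14*sin(t)/65 - 8*cos(t)/65.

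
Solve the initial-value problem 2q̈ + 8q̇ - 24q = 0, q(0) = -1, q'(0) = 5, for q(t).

q = -7*exp(-6*t)/8 - exp(2*t)/8

Divide through by 2: q'' + 4q' - 12q = 0.
Characteristic equation r² + 4r - 12 = 0 factors as (r - 2)(r + 6) = 0, so r = 2, -6.
Hence q_h = C1*exp(2*t) + C2*exp(-6*t).
Apply the initial conditions: q(0) = C1 + C2 = -1 and q'(0) = -6*C2 + 2*C1 = 5. Solving gives C1 = -1/8, C2 = -7/8.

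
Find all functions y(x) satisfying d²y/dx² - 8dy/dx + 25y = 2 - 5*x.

Characteristic equation r² - 8r + 25 = 0 has discriminant (-8)² - 4·(25) = -36 < 0, so r = 4 ± 3i.
Hence y_h = C1*cos(3*x)*exp(4*x) + C2*exp(4*x)*sin(3*x).
For the particular solution try y_p = A0 + A1*x. Substituting and matching coefficients of each power of x gives A0 = 2/125, A1 = -1/5, so y_p = 2/125 - x/5.

y = 2/125 - x/5 + C1*cos(3*x)*exp(4*x) + C2*exp(4*x)*sin(3*x)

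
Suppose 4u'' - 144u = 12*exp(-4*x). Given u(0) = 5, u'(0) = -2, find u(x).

Divide through by 4: u'' - 36u = 3*exp(-4*x).
Characteristic equation r² - 36 = 0 factors as (r + 6)(r - 6) = 0, so r = -6, 6.
Hence u_h = C1*exp(-6*x) + C2*exp(6*x).
Try u_p = A*exp(-4*x). Substituting into the equation and dividing by exp(-4*x) gives A = -3/20, so u_p = -3*exp(-4*x)/20.
General solution: u = -3*exp(-4*x)/20 + C1*exp(-6*x) + C2*exp(6*x).
Apply the initial conditions: u(0) = -3/20 + C1 + C2 = 5 and u'(0) = 3/5 - 6*C1 + 6*C2 = -2. Solving gives C1 = 67/24, C2 = 283/120.

u = -3*exp(-4*x)/20 + 67*exp(-6*x)/24 + 283*exp(6*x)/120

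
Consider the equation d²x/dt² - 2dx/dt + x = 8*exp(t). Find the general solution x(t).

x = C1*exp(t) + 4*t**2*exp(t) + C2*t*exp(t)

Characteristic equation r² - 2r + 1 = 0 has discriminant (-2)² - 4·(1) = 0, so r = 1 is a repeated root.
Hence x_h = (C1 + C2*t)*exp(t).
Since exp(t) solves the homogeneous equation (r = 1 is a root of multiplicity 2), multiply the trial by t^2. Try x_p = A*t^2*exp(t). Substituting into the equation and dividing by exp(t) gives A = 4, so x_p = 4*t^2*exp(t).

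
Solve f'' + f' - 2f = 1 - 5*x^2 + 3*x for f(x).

Characteristic equation r² + r - 2 = 0 factors as (r + 2)(r - 1) = 0, so r = -2, 1.
Hence f_h = C1*exp(-2*x) + C2*exp(x).
For the particular solution try f_p = A0 + A1*x + A2*x^2. Substituting and matching coefficients of each power of x gives A0 = 5/2, A1 = 1, A2 = 5/2, so f_p = 5/2 + x + 5*x^2/2.

f = 5/2 + x + 5*x**2/2 + C1*exp(-2*x) + C2*exp(x)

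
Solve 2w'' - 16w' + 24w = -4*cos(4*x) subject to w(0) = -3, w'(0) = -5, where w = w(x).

w = -16*exp(2*x)/5 + cos(4*x)/130 + 4*sin(4*x)/65 + 5*exp(6*x)/26

Divide through by 2: w'' - 8w' + 12w = -2*cos(4*x).
Characteristic equation r² - 8r + 12 = 0 factors as (r - 2)(r - 6) = 0, so r = 2, 6.
Hence w_h = C1*exp(2*x) + C2*exp(6*x).
Try w_p = A*cos(4*x) + B*sin(4*x). Substituting and equating the coefficients of cos(4x) and sin(4x) gives A = 1/130, B = 4/65, so w_p = cos(4*x)/130 + 4*sin(4*x)/65.
General solution: w = cos(4*x)/130 + 4*sin(4*x)/65 + C1*exp(2*x) + C2*exp(6*x).
Apply the initial conditions: w(0) = 1/130 + C1 + C2 = -3 and w'(0) = 16/65 + 2*C1 + 6*C2 = -5. Solving gives C1 = -16/5, C2 = 5/26.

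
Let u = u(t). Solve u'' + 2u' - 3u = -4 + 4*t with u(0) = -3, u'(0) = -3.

Characteristic equation r² + 2r - 3 = 0 factors as (r + 3)(r - 1) = 0, so r = -3, 1.
Hence u_h = C1*exp(-3*t) + C2*exp(t).
For the particular solution try u_p = A0 + A1*t. Substituting and matching coefficients of each power of t gives A0 = 4/9, A1 = -4/3, so u_p = 4/9 - 4*t/3.
General solution: u = 4/9 - 4*t/3 + C1*exp(-3*t) + C2*exp(t).
Apply the initial conditions: u(0) = 4/9 + C1 + C2 = -3 and u'(0) = -4/3 + C2 - 3*C1 = -3. Solving gives C1 = -4/9, C2 = -3.

u = 4/9 - 3*exp(t) - 4*t/3 - 4*exp(-3*t)/9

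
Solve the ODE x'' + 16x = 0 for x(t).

x = C1*cos(4*t) + C2*sin(4*t)

Characteristic equation r² + 16 = 0 has discriminant (0)² - 4·(16) = -64 < 0, so r = ± 4i.
Hence x_h = C1*cos(4*t) + C2*sin(4*t).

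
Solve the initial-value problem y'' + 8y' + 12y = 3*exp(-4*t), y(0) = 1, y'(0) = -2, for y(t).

Characteristic equation r² + 8r + 12 = 0 factors as (r + 6)(r + 2) = 0, so r = -6, -2.
Hence y_h = C1*exp(-6*t) + C2*exp(-2*t).
Try y_p = A*exp(-4*t). Substituting into the equation and dividing by exp(-4*t) gives A = -3/4, so y_p = -3*exp(-4*t)/4.
General solution: y = -3*exp(-4*t)/4 + C1*exp(-6*t) + C2*exp(-2*t).
Apply the initial conditions: y(0) = -3/4 + C1 + C2 = 1 and y'(0) = 3 - 6*C1 - 2*C2 = -2. Solving gives C1 = 3/8, C2 = 11/8.

y = -3*exp(-4*t)/4 + 3*exp(-6*t)/8 + 11*exp(-2*t)/8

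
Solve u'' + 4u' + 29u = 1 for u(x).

Characteristic equation r² + 4r + 29 = 0 has discriminant (4)² - 4·(29) = -100 < 0, so r = -2 ± 5i.
Hence u_h = C1*cos(5*x)*exp(-2*x) + C2*exp(-2*x)*sin(5*x).
For the particular solution try u_p = A0. Substituting and matching coefficients of each power of x gives A0 = 1/29, so u_p = 1/29.

u = 1/29 + C1*cos(5*x)*exp(-2*x) + C2*exp(-2*x)*sin(5*x)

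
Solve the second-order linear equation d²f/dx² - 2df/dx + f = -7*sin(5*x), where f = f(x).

Characteristic equation r² - 2r + 1 = 0 has discriminant (-2)² - 4·(1) = 0, so r = 1 is a repeated root.
Hence f_h = (C1 + C2*x)*exp(x).
Try f_p = A*cos(5*x) + B*sin(5*x). Substituting and equating the coefficients of cos(5x) and sin(5x) gives A = -35/338, B = 42/169, so f_p = -35*cos(5*x)/338 + 42*sin(5*x)/169.

f = -35*cos(5*x)/338 + 42*sin(5*x)/169 + C1*exp(x) + C2*x*exp(x)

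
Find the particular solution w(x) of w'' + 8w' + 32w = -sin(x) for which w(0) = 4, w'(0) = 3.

Characteristic equation r² + 8r + 32 = 0 has discriminant (8)² - 4·(32) = -64 < 0, so r = -4 ± 4i.
Hence w_h = C1*cos(4*x)*exp(-4*x) + C2*exp(-4*x)*sin(4*x).
Try w_p = A*cos(x) + B*sin(x). Substituting and equating the coefficients of cos(x) and sin(x) gives A = 8/1025, B = -31/1025, so w_p = -31*sin(x)/1025 + 8*cos(x)/1025.
General solution: w = -31*sin(x)/1025 + 8*cos(x)/1025 + C1*cos(4*x)*exp(-4*x) + C2*exp(-4*x)*sin(4*x).
Apply the initial conditions: w(0) = 8/1025 + C1 = 4 and w'(0) = -31/1025 - 4*C1 + 4*C2 = 3. Solving gives C1 = 4092/1025, C2 = 9737/2050.

w = -31*sin(x)/1025 + 8*cos(x)/1025 + 4092*cos(4*x)*exp(-4*x)/1025 + 9737*exp(-4*x)*sin(4*x)/2050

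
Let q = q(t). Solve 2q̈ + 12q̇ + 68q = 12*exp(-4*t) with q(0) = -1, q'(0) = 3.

q = 3*exp(-4*t)/13 - 16*cos(5*t)*exp(-3*t)/13 + 3*exp(-3*t)*sin(5*t)/65

Divide through by 2: q'' + 6q' + 34q = 6*exp(-4*t).
Characteristic equation r² + 6r + 34 = 0 has discriminant (6)² - 4·(34) = -100 < 0, so r = -3 ± 5i.
Hence q_h = C1*cos(5*t)*exp(-3*t) + C2*exp(-3*t)*sin(5*t).
Try q_p = A*exp(-4*t). Substituting into the equation and dividing by exp(-4*t) gives A = 3/13, so q_p = 3*exp(-4*t)/13.
General solution: q = 3*exp(-4*t)/13 + C1*cos(5*t)*exp(-3*t) + C2*exp(-3*t)*sin(5*t).
Apply the initial conditions: q(0) = 3/13 + C1 = -1 and q'(0) = -12/13 - 3*C1 + 5*C2 = 3. Solving gives C1 = -16/13, C2 = 3/65.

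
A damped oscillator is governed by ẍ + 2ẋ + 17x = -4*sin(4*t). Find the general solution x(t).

x = -4*sin(4*t)/65 + 32*cos(4*t)/65 + C1*cos(4*t)*exp(-t) + C2*exp(-t)*sin(4*t)

Characteristic equation r² + 2r + 17 = 0 has discriminant (2)² - 4·(17) = -64 < 0, so r = -1 ± 4i.
Hence x_h = C1*cos(4*t)*exp(-t) + C2*exp(-t)*sin(4*t).
Try x_p = A*cos(4*t) + B*sin(4*t). Substituting and equating the coefficients of cos(4t) and sin(4t) gives A = 32/65, B = -4/65, so x_p = -4*sin(4*t)/65 + 32*cos(4*t)/65.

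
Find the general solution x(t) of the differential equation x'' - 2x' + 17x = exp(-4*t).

Characteristic equation r² - 2r + 17 = 0 has discriminant (-2)² - 4·(17) = -64 < 0, so r = 1 ± 4i.
Hence x_h = C1*cos(4*t)*exp(t) + C2*exp(t)*sin(4*t).
Try x_p = A*exp(-4*t). Substituting into the equation and dividing by exp(-4*t) gives A = 1/41, so x_p = exp(-4*t)/41.

x = exp(-4*t)/41 + C1*cos(4*t)*exp(t) + C2*exp(t)*sin(4*t)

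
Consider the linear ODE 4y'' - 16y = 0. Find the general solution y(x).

Divide through by 4: y'' - 4y = 0.
Characteristic equation r² - 4 = 0 factors as (r + 2)(r - 2) = 0, so r = -2, 2.
Hence y_h = C1*exp(-2*x) + C2*exp(2*x).

y = C1*exp(-2*x) + C2*exp(2*x)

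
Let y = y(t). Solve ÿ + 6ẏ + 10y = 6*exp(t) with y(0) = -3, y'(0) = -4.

y = 6*exp(t)/17 - 245*exp(-3*t)*sin(t)/17 - 57*cos(t)*exp(-3*t)/17

Characteristic equation r² + 6r + 10 = 0 has discriminant (6)² - 4·(10) = -4 < 0, so r = -3 ± i.
Hence y_h = C1*cos(t)*exp(-3*t) + C2*exp(-3*t)*sin(t).
Try y_p = A*exp(t). Substituting into the equation and dividing by exp(t) gives A = 6/17, so y_p = 6*exp(t)/17.
General solution: y = 6*exp(t)/17 + C1*cos(t)*exp(-3*t) + C2*exp(-3*t)*sin(t).
Apply the initial conditions: y(0) = 6/17 + C1 = -3 and y'(0) = 6/17 + C2 - 3*C1 = -4. Solving gives C1 = -57/17, C2 = -245/17.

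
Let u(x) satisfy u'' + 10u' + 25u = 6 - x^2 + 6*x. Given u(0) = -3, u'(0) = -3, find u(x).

u = 84/625 - 1959*exp(-5*x)/625 - x**2/25 + 34*x/125 - 2368*x*exp(-5*x)/125

Characteristic equation r² + 10r + 25 = 0 has discriminant (10)² - 4·(25) = 0, so r = -5 is a repeated root.
Hence u_h = (C1 + C2*x)*exp(-5*x).
For the particular solution try u_p = A0 + A1*x + A2*x^2. Substituting and matching coefficients of each power of x gives A0 = 84/625, A1 = 34/125, A2 = -1/25, so u_p = 84/625 - x^2/25 + 34*x/125.
General solution: u = 84/625 - x^2/25 + 34*x/125 + C1*exp(-5*x) + C2*x*exp(-5*x).
Apply the initial conditions: u(0) = 84/625 + C1 = -3 and u'(0) = 34/125 + C2 - 5*C1 = -3. Solving gives C1 = -1959/625, C2 = -2368/125.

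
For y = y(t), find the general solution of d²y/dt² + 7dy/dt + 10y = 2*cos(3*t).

y = cos(3*t)/221 + 21*sin(3*t)/221 + C1*exp(-2*t) + C2*exp(-5*t)

Characteristic equation r² + 7r + 10 = 0 factors as (r + 2)(r + 5) = 0, so r = -2, -5.
Hence y_h = C1*exp(-2*t) + C2*exp(-5*t).
Try y_p = A*cos(3*t) + B*sin(3*t). Substituting and equating the coefficients of cos(3t) and sin(3t) gives A = 1/221, B = 21/221, so y_p = cos(3*t)/221 + 21*sin(3*t)/221.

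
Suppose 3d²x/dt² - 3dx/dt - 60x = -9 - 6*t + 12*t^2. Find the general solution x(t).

Divide through by 3: x'' - x' - 20x = -3 - 2*t + 4*t^2.
Characteristic equation r² - r - 20 = 0 factors as (r + 4)(r - 5) = 0, so r = -4, 5.
Hence x_h = C1*exp(-4*t) + C2*exp(5*t).
For the particular solution try x_p = A0 + A1*t + A2*t^2. Substituting and matching coefficients of each power of t gives A0 = 31/250, A1 = 3/25, A2 = -1/5, so x_p = 31/250 - t^2/5 + 3*t/25.

x = 31/250 - t**2/5 + 3*t/25 + C1*exp(-4*t) + C2*exp(5*t)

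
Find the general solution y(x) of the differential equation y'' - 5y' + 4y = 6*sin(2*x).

y = 3*cos(2*x)/5 + C1*exp(4*x) + C2*exp(x)

Characteristic equation r² - 5r + 4 = 0 factors as (r - 4)(r - 1) = 0, so r = 4, 1.
Hence y_h = C1*exp(4*x) + C2*exp(x).
Try y_p = A*cos(2*x) + B*sin(2*x). Substituting and equating the coefficients of cos(2x) and sin(2x) gives A = 3/5, B = 0, so y_p = 3*cos(2*x)/5.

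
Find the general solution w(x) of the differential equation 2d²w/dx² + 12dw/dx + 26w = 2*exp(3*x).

w = exp(3*x)/40 + C1*cos(2*x)*exp(-3*x) + C2*exp(-3*x)*sin(2*x)

Divide through by 2: w'' + 6w' + 13w = exp(3*x).
Characteristic equation r² + 6r + 13 = 0 has discriminant (6)² - 4·(13) = -16 < 0, so r = -3 ± 2i.
Hence w_h = C1*cos(2*x)*exp(-3*x) + C2*exp(-3*x)*sin(2*x).
Try w_p = A*exp(3*x). Substituting into the equation and dividing by exp(3*x) gives A = 1/40, so w_p = exp(3*x)/40.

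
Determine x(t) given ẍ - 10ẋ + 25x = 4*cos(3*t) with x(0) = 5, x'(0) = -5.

x = -30*sin(3*t)/289 + 16*cos(3*t)/289 + 1429*exp(5*t)/289 - 500*t*exp(5*t)/17

Characteristic equation r² - 10r + 25 = 0 has discriminant (-10)² - 4·(25) = 0, so r = 5 is a repeated root.
Hence x_h = (C1 + C2*t)*exp(5*t).
Try x_p = A*cos(3*t) + B*sin(3*t). Substituting and equating the coefficients of cos(3t) and sin(3t) gives A = 16/289, B = -30/289, so x_p = -30*sin(3*t)/289 + 16*cos(3*t)/289.
General solution: x = -30*sin(3*t)/289 + 16*cos(3*t)/289 + C1*exp(5*t) + C2*t*exp(5*t).
Apply the initial conditions: x(0) = 16/289 + C1 = 5 and x'(0) = -90/289 + C2 + 5*C1 = -5. Solving gives C1 = 1429/289, C2 = -500/17.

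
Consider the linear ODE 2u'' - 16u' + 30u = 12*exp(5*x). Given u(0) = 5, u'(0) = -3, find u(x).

u = -21*exp(5*x)/2 + 31*exp(3*x)/2 + 3*x*exp(5*x)

Divide through by 2: u'' - 8u' + 15u = 6*exp(5*x).
Characteristic equation r² - 8r + 15 = 0 factors as (r - 3)(r - 5) = 0, so r = 3, 5.
Hence u_h = C1*exp(3*x) + C2*exp(5*x).
Since exp(5*x) solves the homogeneous equation (r = 5 is a root of multiplicity 1), multiply the trial by x. Try u_p = A*x*exp(5*x). Substituting into the equation and dividing by exp(5*x) gives A = 3, so u_p = 3*x*exp(5*x).
General solution: u = C1*exp(3*x) + C2*exp(5*x) + 3*x*exp(5*x).
Apply the initial conditions: u(0) = C1 + C2 = 5 and u'(0) = 3 + 3*C1 + 5*C2 = -3. Solving gives C1 = 31/2, C2 = -21/2.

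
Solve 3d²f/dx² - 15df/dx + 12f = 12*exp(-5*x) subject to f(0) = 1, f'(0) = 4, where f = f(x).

f = -2*exp(x)/9 + 2*exp(-5*x)/27 + 31*exp(4*x)/27

Divide through by 3: f'' - 5f' + 4f = 4*exp(-5*x).
Characteristic equation r² - 5r + 4 = 0 factors as (r - 4)(r - 1) = 0, so r = 4, 1.
Hence f_h = C1*exp(4*x) + C2*exp(x).
Try f_p = A*exp(-5*x). Substituting into the equation and dividing by exp(-5*x) gives A = 2/27, so f_p = 2*exp(-5*x)/27.
General solution: f = 2*exp(-5*x)/27 + C1*exp(4*x) + C2*exp(x).
Apply the initial conditions: f(0) = 2/27 + C1 + C2 = 1 and f'(0) = -10/27 + C2 + 4*C1 = 4. Solving gives C1 = 31/27, C2 = -2/9.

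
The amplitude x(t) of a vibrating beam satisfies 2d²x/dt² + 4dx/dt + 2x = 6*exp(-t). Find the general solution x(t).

x = C1*exp(-t) + 3*t**2*exp(-t)/2 + C2*t*exp(-t)

Divide through by 2: x'' + 2x' + x = 3*exp(-t).
Characteristic equation r² + 2r + 1 = 0 has discriminant (2)² - 4·(1) = 0, so r = -1 is a repeated root.
Hence x_h = (C1 + C2*t)*exp(-t).
Since exp(-t) solves the homogeneous equation (r = -1 is a root of multiplicity 2), multiply the trial by t^2. Try x_p = A*t^2*exp(-t). Substituting into the equation and dividing by exp(-t) gives A = 3/2, so x_p = 3*t^2*exp(-t)/2.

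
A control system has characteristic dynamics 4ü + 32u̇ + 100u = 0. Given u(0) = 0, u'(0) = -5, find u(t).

Divide through by 4: u'' + 8u' + 25u = 0.
Characteristic equation r² + 8r + 25 = 0 has discriminant (8)² - 4·(25) = -36 < 0, so r = -4 ± 3i.
Hence u_h = C1*cos(3*t)*exp(-4*t) + C2*exp(-4*t)*sin(3*t).
Apply the initial conditions: u(0) = C1 = 0 and u'(0) = -4*C1 + 3*C2 = -5. Solving gives C1 = 0, C2 = -5/3.

u = -5*exp(-4*t)*sin(3*t)/3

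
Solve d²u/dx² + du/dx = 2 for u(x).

u = C2 + 2*x + C1*exp(-x)

Characteristic equation r² + r = 0 factors as (r + 1)r = 0, so r = -1, 0.
Hence u_h = C1*exp(-x) + C2.
Since 1 solves the homogeneous equation (r = 0 is a root of multiplicity 1), multiply the trial by x. Try u_p = A*x. Substituting into the equation and dividing by 1 gives A = 2, so u_p = 2*x.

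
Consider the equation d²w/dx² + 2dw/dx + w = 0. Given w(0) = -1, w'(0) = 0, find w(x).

w = -exp(-x) - x*exp(-x)

Characteristic equation r² + 2r + 1 = 0 has discriminant (2)² - 4·(1) = 0, so r = -1 is a repeated root.
Hence w_h = (C1 + C2*x)*exp(-x).
Apply the initial conditions: w(0) = C1 = -1 and w'(0) = C2 - C1 = 0. Solving gives C1 = -1, C2 = -1.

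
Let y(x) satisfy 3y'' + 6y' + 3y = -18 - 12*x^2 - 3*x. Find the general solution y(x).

y = -28 - 4*x**2 + 15*x + C1*exp(-x) + C2*x*exp(-x)

Divide through by 3: y'' + 2y' + y = -6 - x - 4*x^2.
Characteristic equation r² + 2r + 1 = 0 has discriminant (2)² - 4·(1) = 0, so r = -1 is a repeated root.
Hence y_h = (C1 + C2*x)*exp(-x).
For the particular solution try y_p = A0 + A1*x + A2*x^2. Substituting and matching coefficients of each power of x gives A0 = -28, A1 = 15, A2 = -4, so y_p = -28 - 4*x^2 + 15*x.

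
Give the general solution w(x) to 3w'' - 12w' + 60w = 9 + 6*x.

Divide through by 3: w'' - 4w' + 20w = 3 + 2*x.
Characteristic equation r² - 4r + 20 = 0 has discriminant (-4)² - 4·(20) = -64 < 0, so r = 2 ± 4i.
Hence w_h = C1*cos(4*x)*exp(2*x) + C2*exp(2*x)*sin(4*x).
For the particular solution try w_p = A0 + A1*x. Substituting and matching coefficients of each power of x gives A0 = 17/100, A1 = 1/10, so w_p = 17/100 + x/10.

w = 17/100 + x/10 + C1*cos(4*x)*exp(2*x) + C2*exp(2*x)*sin(4*x)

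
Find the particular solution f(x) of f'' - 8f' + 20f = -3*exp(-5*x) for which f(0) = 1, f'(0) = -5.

Characteristic equation r² - 8r + 20 = 0 has discriminant (-8)² - 4·(20) = -16 < 0, so r = 4 ± 2i.
Hence f_h = C1*cos(2*x)*exp(4*x) + C2*exp(4*x)*sin(2*x).
Try f_p = A*exp(-5*x). Substituting into the equation and dividing by exp(-5*x) gives A = -3/85, so f_p = -3*exp(-5*x)/85.
General solution: f = -3*exp(-5*x)/85 + C1*cos(2*x)*exp(4*x) + C2*exp(4*x)*sin(2*x).
Apply the initial conditions: f(0) = -3/85 + C1 = 1 and f'(0) = 3/17 + 2*C2 + 4*C1 = -5. Solving gives C1 = 88/85, C2 = -396/85.

f = -3*exp(-5*x)/85 - 396*exp(4*x)*sin(2*x)/85 + 88*cos(2*x)*exp(4*x)/85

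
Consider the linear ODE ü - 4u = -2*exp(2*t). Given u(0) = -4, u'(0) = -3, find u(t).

u = -21*exp(2*t)/8 - 11*exp(-2*t)/8 - t*exp(2*t)/2

Characteristic equation r² - 4 = 0 factors as (r + 2)(r - 2) = 0, so r = -2, 2.
Hence u_h = C1*exp(-2*t) + C2*exp(2*t).
Since exp(2*t) solves the homogeneous equation (r = 2 is a root of multiplicity 1), multiply the trial by t. Try u_p = A*t*exp(2*t). Substituting into the equation and dividing by exp(2*t) gives A = -1/2, so u_p = -t*exp(2*t)/2.
General solution: u = C1*exp(-2*t) + C2*exp(2*t) - t*exp(2*t)/2.
Apply the initial conditions: u(0) = C1 + C2 = -4 and u'(0) = -1/2 - 2*C1 + 2*C2 = -3. Solving gives C1 = -11/8, C2 = -21/8.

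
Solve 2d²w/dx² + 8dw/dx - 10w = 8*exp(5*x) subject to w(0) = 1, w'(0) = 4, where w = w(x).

w = -13*exp(-5*x)/30 + exp(5*x)/10 + 4*exp(x)/3

Divide through by 2: w'' + 4w' - 5w = 4*exp(5*x).
Characteristic equation r² + 4r - 5 = 0 factors as (r + 5)(r - 1) = 0, so r = -5, 1.
Hence w_h = C1*exp(-5*x) + C2*exp(x).
Try w_p = A*exp(5*x). Substituting into the equation and dividing by exp(5*x) gives A = 1/10, so w_p = exp(5*x)/10.
General solution: w = exp(5*x)/10 + C1*exp(-5*x) + C2*exp(x).
Apply the initial conditions: w(0) = 1/10 + C1 + C2 = 1 and w'(0) = 1/2 + C2 - 5*C1 = 4. Solving gives C1 = -13/30, C2 = 4/3.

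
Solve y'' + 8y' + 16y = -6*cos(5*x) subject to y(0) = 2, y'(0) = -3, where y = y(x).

Characteristic equation r² + 8r + 16 = 0 has discriminant (8)² - 4·(16) = 0, so r = -4 is a repeated root.
Hence y_h = (C1 + C2*x)*exp(-4*x).
Try y_p = A*cos(5*x) + B*sin(5*x). Substituting and equating the coefficients of cos(5x) and sin(5x) gives A = 54/1681, B = -240/1681, so y_p = -240*sin(5*x)/1681 + 54*cos(5*x)/1681.
General solution: y = -240*sin(5*x)/1681 + 54*cos(5*x)/1681 + C1*exp(-4*x) + C2*x*exp(-4*x).
Apply the initial conditions: y(0) = 54/1681 + C1 = 2 and y'(0) = -1200/1681 + C2 - 4*C1 = -3. Solving gives C1 = 3308/1681, C2 = 229/41.

y = -240*sin(5*x)/1681 + 54*cos(5*x)/1681 + 3308*exp(-4*x)/1681 + 229*x*exp(-4*x)/41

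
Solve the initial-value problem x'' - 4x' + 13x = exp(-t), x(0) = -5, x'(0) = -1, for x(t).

x = exp(-t)/18 - 91*cos(3*t)*exp(2*t)/18 + 55*exp(2*t)*sin(3*t)/18

Characteristic equation r² - 4r + 13 = 0 has discriminant (-4)² - 4·(13) = -36 < 0, so r = 2 ± 3i.
Hence x_h = C1*cos(3*t)*exp(2*t) + C2*exp(2*t)*sin(3*t).
Try x_p = A*exp(-t). Substituting into the equation and dividing by exp(-t) gives A = 1/18, so x_p = exp(-t)/18.
General solution: x = exp(-t)/18 + C1*cos(3*t)*exp(2*t) + C2*exp(2*t)*sin(3*t).
Apply the initial conditions: x(0) = 1/18 + C1 = -5 and x'(0) = -1/18 + 2*C1 + 3*C2 = -1. Solving gives C1 = -91/18, C2 = 55/18.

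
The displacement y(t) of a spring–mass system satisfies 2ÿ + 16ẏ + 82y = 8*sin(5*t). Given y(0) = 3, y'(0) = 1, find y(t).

y = -5*cos(5*t)/58 + sin(5*t)/29 + 179*cos(5*t)*exp(-4*t)/58 + 382*exp(-4*t)*sin(5*t)/145

Divide through by 2: y'' + 8y' + 41y = 4*sin(5*t).
Characteristic equation r² + 8r + 41 = 0 has discriminant (8)² - 4·(41) = -100 < 0, so r = -4 ± 5i.
Hence y_h = C1*cos(5*t)*exp(-4*t) + C2*exp(-4*t)*sin(5*t).
Try y_p = A*cos(5*t) + B*sin(5*t). Substituting and equating the coefficients of cos(5t) and sin(5t) gives A = -5/58, B = 1/29, so y_p = -5*cos(5*t)/58 + sin(5*t)/29.
General solution: y = -5*cos(5*t)/58 + sin(5*t)/29 + C1*cos(5*t)*exp(-4*t) + C2*exp(-4*t)*sin(5*t).
Apply the initial conditions: y(0) = -5/58 + C1 = 3 and y'(0) = 5/29 - 4*C1 + 5*C2 = 1. Solving gives C1 = 179/58, C2 = 382/145.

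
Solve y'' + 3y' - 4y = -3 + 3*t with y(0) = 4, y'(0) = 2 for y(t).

y = 3/16 - 3*t/4 + 17*exp(-4*t)/80 + 18*exp(t)/5

Characteristic equation r² + 3r - 4 = 0 factors as (r - 1)(r + 4) = 0, so r = 1, -4.
Hence y_h = C1*exp(t) + C2*exp(-4*t).
For the particular solution try y_p = A0 + A1*t. Substituting and matching coefficients of each power of t gives A0 = 3/16, A1 = -3/4, so y_p = 3/16 - 3*t/4.
General solution: y = 3/16 - 3*t/4 + C1*exp(t) + C2*exp(-4*t).
Apply the initial conditions: y(0) = 3/16 + C1 + C2 = 4 and y'(0) = -3/4 + C1 - 4*C2 = 2. Solving gives C1 = 18/5, C2 = 17/80.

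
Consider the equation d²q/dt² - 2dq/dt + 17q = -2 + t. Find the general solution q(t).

q = -32/289 + t/17 + C1*cos(4*t)*exp(t) + C2*exp(t)*sin(4*t)

Characteristic equation r² - 2r + 17 = 0 has discriminant (-2)² - 4·(17) = -64 < 0, so r = 1 ± 4i.
Hence q_h = C1*cos(4*t)*exp(t) + C2*exp(t)*sin(4*t).
For the particular solution try q_p = A0 + A1*t. Substituting and matching coefficients of each power of t gives A0 = -32/289, A1 = 1/17, so q_p = -32/289 + t/17.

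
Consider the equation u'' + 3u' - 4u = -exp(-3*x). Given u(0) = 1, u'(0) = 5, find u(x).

u = -exp(-4*x) + exp(-3*x)/4 + 7*exp(x)/4

Characteristic equation r² + 3r - 4 = 0 factors as (r + 4)(r - 1) = 0, so r = -4, 1.
Hence u_h = C1*exp(-4*x) + C2*exp(x).
Try u_p = A*exp(-3*x). Substituting into the equation and dividing by exp(-3*x) gives A = 1/4, so u_p = exp(-3*x)/4.
General solution: u = exp(-3*x)/4 + C1*exp(-4*x) + C2*exp(x).
Apply the initial conditions: u(0) = 1/4 + C1 + C2 = 1 and u'(0) = -3/4 + C2 - 4*C1 = 5. Solving gives C1 = -1, C2 = 7/4.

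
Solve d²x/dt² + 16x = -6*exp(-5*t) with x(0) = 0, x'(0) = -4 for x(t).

Characteristic equation r² + 16 = 0 has discriminant (0)² - 4·(16) = -64 < 0, so r = ± 4i.
Hence x_h = C1*cos(4*t) + C2*sin(4*t).
Try x_p = A*exp(-5*t). Substituting into the equation and dividing by exp(-5*t) gives A = -6/41, so x_p = -6*exp(-5*t)/41.
General solution: x = -6*exp(-5*t)/41 + C1*cos(4*t) + C2*sin(4*t).
Apply the initial conditions: x(0) = -6/41 + C1 = 0 and x'(0) = 30/41 + 4*C2 = -4. Solving gives C1 = 6/41, C2 = -97/82.

x = -97*sin(4*t)/82 - 6*exp(-5*t)/41 + 6*cos(4*t)/41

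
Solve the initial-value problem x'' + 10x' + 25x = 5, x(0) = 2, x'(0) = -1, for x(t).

x = 1/5 + 9*exp(-5*t)/5 + 8*t*exp(-5*t)

Characteristic equation r² + 10r + 25 = 0 has discriminant (10)² - 4·(25) = 0, so r = -5 is a repeated root.
Hence x_h = (C1 + C2*t)*exp(-5*t).
For the particular solution try x_p = A0. Substituting and matching coefficients of each power of t gives A0 = 1/5, so x_p = 1/5.
General solution: x = 1/5 + C1*exp(-5*t) + C2*t*exp(-5*t).
Apply the initial conditions: x(0) = 1/5 + C1 = 2 and x'(0) = C2 - 5*C1 = -1. Solving gives C1 = 9/5, C2 = 8.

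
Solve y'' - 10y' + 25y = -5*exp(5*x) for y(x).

Characteristic equation r² - 10r + 25 = 0 has discriminant (-10)² - 4·(25) = 0, so r = 5 is a repeated root.
Hence y_h = (C1 + C2*x)*exp(5*x).
Since exp(5*x) solves the homogeneous equation (r = 5 is a root of multiplicity 2), multiply the trial by x^2. Try y_p = A*x^2*exp(5*x). Substituting into the equation and dividing by exp(5*x) gives A = -5/2, so y_p = -5*x^2*exp(5*x)/2.

y = C1*exp(5*x) - 5*x**2*exp(5*x)/2 + C2*x*exp(5*x)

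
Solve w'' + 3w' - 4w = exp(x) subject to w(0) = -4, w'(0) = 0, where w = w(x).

Characteristic equation r² + 3r - 4 = 0 factors as (r + 4)(r - 1) = 0, so r = -4, 1.
Hence w_h = C1*exp(-4*x) + C2*exp(x).
Since exp(x) solves the homogeneous equation (r = 1 is a root of multiplicity 1), multiply the trial by x. Try w_p = A*x*exp(x). Substituting into the equation and dividing by exp(x) gives A = 1/5, so w_p = x*exp(x)/5.
General solution: w = C1*exp(-4*x) + C2*exp(x) + x*exp(x)/5.
Apply the initial conditions: w(0) = C1 + C2 = -4 and w'(0) = 1/5 + C2 - 4*C1 = 0. Solving gives C1 = -19/25, C2 = -81/25.

w = -81*exp(x)/25 - 19*exp(-4*x)/25 + x*exp(x)/5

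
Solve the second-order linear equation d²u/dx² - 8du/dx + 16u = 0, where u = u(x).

Characteristic equation r² - 8r + 16 = 0 has discriminant (-8)² - 4·(16) = 0, so r = 4 is a repeated root.
Hence u_h = (C1 + C2*x)*exp(4*x).

u = C1*exp(4*x) + C2*x*exp(4*x)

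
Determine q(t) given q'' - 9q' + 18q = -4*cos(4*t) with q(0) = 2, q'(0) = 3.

Characteristic equation r² - 9r + 18 = 0 factors as (r - 6)(r - 3) = 0, so r = 6, 3.
Hence q_h = C1*exp(6*t) + C2*exp(3*t).
Try q_p = A*cos(4*t) + B*sin(4*t). Substituting and equating the coefficients of cos(4t) and sin(4t) gives A = -2/325, B = 36/325, so q_p = -2*cos(4*t)/325 + 36*sin(4*t)/325.
General solution: q = -2*cos(4*t)/325 + 36*sin(4*t)/325 + C1*exp(6*t) + C2*exp(3*t).
Apply the initial conditions: q(0) = -2/325 + C1 + C2 = 2 and q'(0) = 144/325 + 3*C2 + 6*C1 = 3. Solving gives C1 = -15/13, C2 = 79/25.

q = -15*exp(6*t)/13 - 2*cos(4*t)/325 + 36*sin(4*t)/325 + 79*exp(3*t)/25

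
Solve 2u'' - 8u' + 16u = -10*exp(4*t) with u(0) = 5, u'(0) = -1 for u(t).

Divide through by 2: u'' - 4u' + 8u = -5*exp(4*t).
Characteristic equation r² - 4r + 8 = 0 has discriminant (-4)² - 4·(8) = -16 < 0, so r = 2 ± 2i.
Hence u_h = C1*cos(2*t)*exp(2*t) + C2*exp(2*t)*sin(2*t).
Try u_p = A*exp(4*t). Substituting into the equation and dividing by exp(4*t) gives A = -5/8, so u_p = -5*exp(4*t)/8.
General solution: u = -5*exp(4*t)/8 + C1*cos(2*t)*exp(2*t) + C2*exp(2*t)*sin(2*t).
Apply the initial conditions: u(0) = -5/8 + C1 = 5 and u'(0) = -5/2 + 2*C1 + 2*C2 = -1. Solving gives C1 = 45/8, C2 = -39/8.

u = -5*exp(4*t)/8 - 39*exp(2*t)*sin(2*t)/8 + 45*cos(2*t)*exp(2*t)/8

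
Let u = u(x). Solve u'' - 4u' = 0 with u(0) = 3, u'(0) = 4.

u = 2 + exp(4*x)

Characteristic equation r² - 4r = 0 factors as (r - 4)r = 0, so r = 4, 0.
Hence u_h = C1*exp(4*x) + C2.
Apply the initial conditions: u(0) = C1 + C2 = 3 and u'(0) = 4*C1 = 4. Solving gives C1 = 1, C2 = 2.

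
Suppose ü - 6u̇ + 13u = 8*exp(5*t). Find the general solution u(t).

u = C1*cos(2*t)*exp(3*t) + C2*exp(3*t)*sin(2*t) + exp(5*t)

Characteristic equation r² - 6r + 13 = 0 has discriminant (-6)² - 4·(13) = -16 < 0, so r = 3 ± 2i.
Hence u_h = C1*cos(2*t)*exp(3*t) + C2*exp(3*t)*sin(2*t).
Try u_p = A*exp(5*t). Substituting into the equation and dividing by exp(5*t) gives A = 1, so u_p = exp(5*t).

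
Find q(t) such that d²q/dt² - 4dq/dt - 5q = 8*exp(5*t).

Characteristic equation r² - 4r - 5 = 0 factors as (r + 1)(r - 5) = 0, so r = -1, 5.
Hence q_h = C1*exp(-t) + C2*exp(5*t).
Since exp(5*t) solves the homogeneous equation (r = 5 is a root of multiplicity 1), multiply the trial by t. Try q_p = A*t*exp(5*t). Substituting into the equation and dividing by exp(5*t) gives A = 4/3, so q_p = 4*t*exp(5*t)/3.

q = C1*exp(-t) + C2*exp(5*t) + 4*t*exp(5*t)/3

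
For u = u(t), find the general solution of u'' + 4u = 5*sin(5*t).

u = -5*sin(5*t)/21 + C1*cos(2*t) + C2*sin(2*t)

Characteristic equation r² + 4 = 0 has discriminant (0)² - 4·(4) = -16 < 0, so r = ± 2i.
Hence u_h = C1*cos(2*t) + C2*sin(2*t).
Try u_p = A*cos(5*t) + B*sin(5*t). Substituting and equating the coefficients of cos(5t) and sin(5t) gives A = 0, B = -5/21, so u_p = -5*sin(5*t)/21.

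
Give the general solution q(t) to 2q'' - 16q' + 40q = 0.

Divide through by 2: q'' - 8q' + 20q = 0.
Characteristic equation r² - 8r + 20 = 0 has discriminant (-8)² - 4·(20) = -16 < 0, so r = 4 ± 2i.
Hence q_h = C1*cos(2*t)*exp(4*t) + C2*exp(4*t)*sin(2*t).

q = C1*cos(2*t)*exp(4*t) + C2*exp(4*t)*sin(2*t)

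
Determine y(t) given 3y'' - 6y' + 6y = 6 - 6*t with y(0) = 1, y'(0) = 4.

y = -t + cos(t)*exp(t) + 4*exp(t)*sin(t)

Divide through by 3: y'' - 2y' + 2y = 2 - 2*t.
Characteristic equation r² - 2r + 2 = 0 has discriminant (-2)² - 4·(2) = -4 < 0, so r = 1 ± i.
Hence y_h = C1*cos(t)*exp(t) + C2*exp(t)*sin(t).
For the particular solution try y_p = A0 + A1*t. Substituting and matching coefficients of each power of t gives A0 = 0, A1 = -1, so y_p = -t.
General solution: y = -t + C1*cos(t)*exp(t) + C2*exp(t)*sin(t).
Apply the initial conditions: y(0) = C1 = 1 and y'(0) = -1 + C1 + C2 = 4. Solving gives C1 = 1, C2 = 4.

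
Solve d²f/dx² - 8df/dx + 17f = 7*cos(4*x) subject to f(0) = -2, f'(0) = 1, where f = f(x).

f = -224*sin(4*x)/1025 + 7*cos(4*x)/1025 - 2057*cos(x)*exp(4*x)/1025 + 10149*exp(4*x)*sin(x)/1025

Characteristic equation r² - 8r + 17 = 0 has discriminant (-8)² - 4·(17) = -4 < 0, so r = 4 ± i.
Hence f_h = C1*cos(x)*exp(4*x) + C2*exp(4*x)*sin(x).
Try f_p = A*cos(4*x) + B*sin(4*x). Substituting and equating the coefficients of cos(4x) and sin(4x) gives A = 7/1025, B = -224/1025, so f_p = -224*sin(4*x)/1025 + 7*cos(4*x)/1025.
General solution: f = -224*sin(4*x)/1025 + 7*cos(4*x)/1025 + C1*cos(x)*exp(4*x) + C2*exp(4*x)*sin(x).
Apply the initial conditions: f(0) = 7/1025 + C1 = -2 and f'(0) = -896/1025 + C2 + 4*C1 = 1. Solving gives C1 = -2057/1025, C2 = 10149/1025.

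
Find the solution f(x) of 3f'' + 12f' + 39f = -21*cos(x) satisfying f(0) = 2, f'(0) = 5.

f = -21*cos(x)/40 - 7*sin(x)/40 + 101*cos(3*x)*exp(-2*x)/40 + 409*exp(-2*x)*sin(3*x)/120

Divide through by 3: f'' + 4f' + 13f = -7*cos(x).
Characteristic equation r² + 4r + 13 = 0 has discriminant (4)² - 4·(13) = -36 < 0, so r = -2 ± 3i.
Hence f_h = C1*cos(3*x)*exp(-2*x) + C2*exp(-2*x)*sin(3*x).
Try f_p = A*cos(x) + B*sin(x). Substituting and equating the coefficients of cos(x) and sin(x) gives A = -21/40, B = -7/40, so f_p = -21*cos(x)/40 - 7*sin(x)/40.
General solution: f = -21*cos(x)/40 - 7*sin(x)/40 + C1*cos(3*x)*exp(-2*x) + C2*exp(-2*x)*sin(3*x).
Apply the initial conditions: f(0) = -21/40 + C1 = 2 and f'(0) = -7/40 - 2*C1 + 3*C2 = 5. Solving gives C1 = 101/40, C2 = 409/120.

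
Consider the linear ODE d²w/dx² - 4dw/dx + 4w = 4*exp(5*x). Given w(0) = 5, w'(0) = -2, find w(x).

w = 4*exp(5*x)/9 + 41*exp(2*x)/9 - 40*x*exp(2*x)/3

Characteristic equation r² - 4r + 4 = 0 has discriminant (-4)² - 4·(4) = 0, so r = 2 is a repeated root.
Hence w_h = (C1 + C2*x)*exp(2*x).
Try w_p = A*exp(5*x). Substituting into the equation and dividing by exp(5*x) gives A = 4/9, so w_p = 4*exp(5*x)/9.
General solution: w = 4*exp(5*x)/9 + C1*exp(2*x) + C2*x*exp(2*x).
Apply the initial conditions: w(0) = 4/9 + C1 = 5 and w'(0) = 20/9 + C2 + 2*C1 = -2. Solving gives C1 = 41/9, C2 = -40/3.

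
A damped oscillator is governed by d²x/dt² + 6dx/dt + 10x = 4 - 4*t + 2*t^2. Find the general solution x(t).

Characteristic equation r² + 6r + 10 = 0 has discriminant (6)² - 4·(10) = -4 < 0, so r = -3 ± i.
Hence x_h = C1*cos(t)*exp(-3*t) + C2*exp(-3*t)*sin(t).
For the particular solution try x_p = A0 + A1*t + A2*t^2. Substituting and matching coefficients of each power of t gives A0 = 93/125, A1 = -16/25, A2 = 1/5, so x_p = 93/125 - 16*t/25 + t^2/5.

x = 93/125 - 16*t/25 + t**2/5 + C1*cos(t)*exp(-3*t) + C2*exp(-3*t)*sin(t)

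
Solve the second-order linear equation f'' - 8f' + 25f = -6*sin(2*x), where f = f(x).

Characteristic equation r² - 8r + 25 = 0 has discriminant (-8)² - 4·(25) = -36 < 0, so r = 4 ± 3i.
Hence f_h = C1*cos(3*x)*exp(4*x) + C2*exp(4*x)*sin(3*x).
Try f_p = A*cos(2*x) + B*sin(2*x). Substituting and equating the coefficients of cos(2x) and sin(2x) gives A = -96/697, B = -126/697, so f_p = -126*sin(2*x)/697 - 96*cos(2*x)/697.

f = -126*sin(2*x)/697 - 96*cos(2*x)/697 + C1*cos(3*x)*exp(4*x) + C2*exp(4*x)*sin(3*x)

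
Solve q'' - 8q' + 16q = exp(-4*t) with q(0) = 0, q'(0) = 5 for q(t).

Characteristic equation r² - 8r + 16 = 0 has discriminant (-8)² - 4·(16) = 0, so r = 4 is a repeated root.
Hence q_h = (C1 + C2*t)*exp(4*t).
Try q_p = A*exp(-4*t). Substituting into the equation and dividing by exp(-4*t) gives A = 1/64, so q_p = exp(-4*t)/64.
General solution: q = exp(-4*t)/64 + C1*exp(4*t) + C2*t*exp(4*t).
Apply the initial conditions: q(0) = 1/64 + C1 = 0 and q'(0) = -1/16 + C2 + 4*C1 = 5. Solving gives C1 = -1/64, C2 = 41/8.

q = -exp(4*t)/64 + exp(-4*t)/64 + 41*t*exp(4*t)/8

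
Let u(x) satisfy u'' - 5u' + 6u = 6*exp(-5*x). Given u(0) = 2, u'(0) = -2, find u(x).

Characteristic equation r² - 5r + 6 = 0 factors as (r - 2)(r - 3) = 0, so r = 2, 3.
Hence u_h = C1*exp(2*x) + C2*exp(3*x).
Try u_p = A*exp(-5*x). Substituting into the equation and dividing by exp(-5*x) gives A = 3/28, so u_p = 3*exp(-5*x)/28.
General solution: u = 3*exp(-5*x)/28 + C1*exp(2*x) + C2*exp(3*x).
Apply the initial conditions: u(0) = 3/28 + C1 + C2 = 2 and u'(0) = -15/28 + 2*C1 + 3*C2 = -2. Solving gives C1 = 50/7, C2 = -21/4.

u = -21*exp(3*x)/4 + 3*exp(-5*x)/28 + 50*exp(2*x)/7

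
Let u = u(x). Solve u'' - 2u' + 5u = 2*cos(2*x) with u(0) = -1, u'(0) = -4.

u = -8*sin(2*x)/17 + 2*cos(2*x)/17 - 33*exp(x)*sin(2*x)/34 - 19*cos(2*x)*exp(x)/17

Characteristic equation r² - 2r + 5 = 0 has discriminant (-2)² - 4·(5) = -16 < 0, so r = 1 ± 2i.
Hence u_h = C1*cos(2*x)*exp(x) + C2*exp(x)*sin(2*x).
Try u_p = A*cos(2*x) + B*sin(2*x). Substituting and equating the coefficients of cos(2x) and sin(2x) gives A = 2/17, B = -8/17, so u_p = -8*sin(2*x)/17 + 2*cos(2*x)/17.
General solution: u = -8*sin(2*x)/17 + 2*cos(2*x)/17 + C1*cos(2*x)*exp(x) + C2*exp(x)*sin(2*x).
Apply the initial conditions: u(0) = 2/17 + C1 = -1 and u'(0) = -16/17 + C1 + 2*C2 = -4. Solving gives C1 = -19/17, C2 = -33/34.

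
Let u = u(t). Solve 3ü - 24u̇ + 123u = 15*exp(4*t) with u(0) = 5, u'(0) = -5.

Divide through by 3: u'' - 8u' + 41u = 5*exp(4*t).
Characteristic equation r² - 8r + 41 = 0 has discriminant (-8)² - 4·(41) = -100 < 0, so r = 4 ± 5i.
Hence u_h = C1*cos(5*t)*exp(4*t) + C2*exp(4*t)*sin(5*t).
Try u_p = A*exp(4*t). Substituting into the equation and dividing by exp(4*t) gives A = 1/5, so u_p = exp(4*t)/5.
General solution: u = exp(4*t)/5 + C1*cos(5*t)*exp(4*t) + C2*exp(4*t)*sin(5*t).
Apply the initial conditions: u(0) = 1/5 + C1 = 5 and u'(0) = 4/5 + 4*C1 + 5*C2 = -5. Solving gives C1 = 24/5, C2 = -5.

u = exp(4*t)/5 - 5*exp(4*t)*sin(5*t) + 24*cos(5*t)*exp(4*t)/5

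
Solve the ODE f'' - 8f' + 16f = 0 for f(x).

f = C1*exp(4*x) + C2*x*exp(4*x)

Characteristic equation r² - 8r + 16 = 0 has discriminant (-8)² - 4·(16) = 0, so r = 4 is a repeated root.
Hence f_h = (C1 + C2*x)*exp(4*x).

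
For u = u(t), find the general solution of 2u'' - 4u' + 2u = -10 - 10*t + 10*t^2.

Divide through by 2: u'' - 2u' + u = -5 - 5*t + 5*t^2.
Characteristic equation r² - 2r + 1 = 0 has discriminant (-2)² - 4·(1) = 0, so r = 1 is a repeated root.
Hence u_h = (C1 + C2*t)*exp(t).
For the particular solution try u_p = A0 + A1*t + A2*t^2. Substituting and matching coefficients of each power of t gives A0 = 15, A1 = 15, A2 = 5, so u_p = 15 + 5*t^2 + 15*t.

u = 15 + 5*t**2 + 15*t + C1*exp(t) + C2*t*exp(t)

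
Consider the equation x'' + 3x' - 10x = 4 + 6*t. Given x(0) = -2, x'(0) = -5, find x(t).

Characteristic equation r² + 3r - 10 = 0 factors as (r + 5)(r - 2) = 0, so r = -5, 2.
Hence x_h = C1*exp(-5*t) + C2*exp(2*t).
For the particular solution try x_p = A0 + A1*t. Substituting and matching coefficients of each power of t gives A0 = -29/50, A1 = -3/5, so x_p = -29/50 - 3*t/5.
General solution: x = -29/50 - 3*t/5 + C1*exp(-5*t) + C2*exp(2*t).
Apply the initial conditions: x(0) = -29/50 + C1 + C2 = -2 and x'(0) = -3/5 - 5*C1 + 2*C2 = -5. Solving gives C1 = 39/175, C2 = -23/14.

x = -29/50 - 23*exp(2*t)/14 - 3*t/5 + 39*exp(-5*t)/175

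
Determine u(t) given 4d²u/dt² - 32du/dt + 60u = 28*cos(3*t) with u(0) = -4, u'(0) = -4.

u = -103*exp(3*t)/12 - 14*sin(3*t)/51 + 7*cos(3*t)/102 + 307*exp(5*t)/68

Divide through by 4: u'' - 8u' + 15u = 7*cos(3*t).
Characteristic equation r² - 8r + 15 = 0 factors as (r - 3)(r - 5) = 0, so r = 3, 5.
Hence u_h = C1*exp(3*t) + C2*exp(5*t).
Try u_p = A*cos(3*t) + B*sin(3*t). Substituting and equating the coefficients of cos(3t) and sin(3t) gives A = 7/102, B = -14/51, so u_p = -14*sin(3*t)/51 + 7*cos(3*t)/102.
General solution: u = -14*sin(3*t)/51 + 7*cos(3*t)/102 + C1*exp(3*t) + C2*exp(5*t).
Apply the initial conditions: u(0) = 7/102 + C1 + C2 = -4 and u'(0) = -14/17 + 3*C1 + 5*C2 = -4. Solving gives C1 = -103/12, C2 = 307/68.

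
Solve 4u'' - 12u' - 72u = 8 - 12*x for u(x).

Divide through by 4: u'' - 3u' - 18u = 2 - 3*x.
Characteristic equation r² - 3r - 18 = 0 factors as (r + 3)(r - 6) = 0, so r = -3, 6.
Hence u_h = C1*exp(-3*x) + C2*exp(6*x).
For the particular solution try u_p = A0 + A1*x. Substituting and matching coefficients of each power of x gives A0 = -5/36, A1 = 1/6, so u_p = -5/36 + x/6.

u = -5/36 + x/6 + C1*exp(-3*x) + C2*exp(6*x)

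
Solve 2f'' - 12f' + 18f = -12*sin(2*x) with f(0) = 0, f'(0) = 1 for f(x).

Divide through by 2: f'' - 6f' + 9f = -6*sin(2*x).
Characteristic equation r² - 6r + 9 = 0 has discriminant (-6)² - 4·(9) = 0, so r = 3 is a repeated root.
Hence f_h = (C1 + C2*x)*exp(3*x).
Try f_p = A*cos(2*x) + B*sin(2*x). Substituting and equating the coefficients of cos(2x) and sin(2x) gives A = -72/169, B = -30/169, so f_p = -72*cos(2*x)/169 - 30*sin(2*x)/169.
General solution: f = -72*cos(2*x)/169 - 30*sin(2*x)/169 + C1*exp(3*x) + C2*x*exp(3*x).
Apply the initial conditions: f(0) = -72/169 + C1 = 0 and f'(0) = -60/169 + C2 + 3*C1 = 1. Solving gives C1 = 72/169, C2 = 1/13.

f = -72*cos(2*x)/169 - 30*sin(2*x)/169 + 72*exp(3*x)/169 + x*exp(3*x)/13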